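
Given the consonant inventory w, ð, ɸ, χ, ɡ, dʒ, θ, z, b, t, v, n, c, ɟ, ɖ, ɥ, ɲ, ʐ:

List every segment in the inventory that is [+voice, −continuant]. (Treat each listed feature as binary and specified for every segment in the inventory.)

Eliminate segments failing any feature: /w, ð, z, v, ɥ, ʐ/ are [+continuant]; /ɸ, χ, θ, t, c/ are [−voice]. The remaining /ɡ, dʒ, b, n, ɟ, ɖ, ɲ/ satisfy [+voice], [−continuant].

ɡ, dʒ, b, n, ɟ, ɖ, ɲ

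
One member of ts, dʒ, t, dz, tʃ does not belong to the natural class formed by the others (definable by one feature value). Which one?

The remaining segments after removing /t/ share [+delayed release]; /t/ (voiceless alveolar stop) is [−delayed release]. For every other candidate removal, the leftover set fails to share any single feature value that the removed segment lacks.

t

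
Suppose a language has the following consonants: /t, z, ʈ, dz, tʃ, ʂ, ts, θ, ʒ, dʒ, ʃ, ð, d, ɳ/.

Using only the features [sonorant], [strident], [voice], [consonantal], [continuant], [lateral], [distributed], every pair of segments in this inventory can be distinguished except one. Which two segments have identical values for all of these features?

On the given features, /ʈ/ and /t/ have an identical profile: [−sonorant], [−strident], [−voice], [+consonantal], [−continuant], [−lateral], [−distributed]. No other two segments in the inventory coincide on all 7 features. (They do differ in [anterior], which is not among the given features.)

ʈ, t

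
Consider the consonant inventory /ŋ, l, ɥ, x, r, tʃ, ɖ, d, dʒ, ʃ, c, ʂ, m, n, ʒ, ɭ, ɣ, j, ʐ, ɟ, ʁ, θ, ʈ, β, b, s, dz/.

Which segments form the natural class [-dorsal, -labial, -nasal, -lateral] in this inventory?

r, tʃ, ɖ, d, dʒ, ʃ, ʂ, ʒ, ʐ, θ, ʈ, s, dz

First, the [-dorsal] segments are /l, r, tʃ, ɖ, d, dʒ, ʃ, ʂ, m, n, ʒ, ɭ, ʐ, θ, ʈ, β, b, s, dz/.
Of those, [-labial] gives /l, r, tʃ, ɖ, d, dʒ, ʃ, ʂ, n, ʒ, ɭ, ʐ, θ, ʈ, s, dz/.
Then [-nasal] gives /l, r, tʃ, ɖ, d, dʒ, ʃ, ʂ, ʒ, ɭ, ʐ, θ, ʈ, s, dz/.
Within that set, [-lateral] leaves /r, tʃ, ɖ, d, dʒ, ʃ, ʂ, ʒ, ʐ, θ, ʈ, s, dz/.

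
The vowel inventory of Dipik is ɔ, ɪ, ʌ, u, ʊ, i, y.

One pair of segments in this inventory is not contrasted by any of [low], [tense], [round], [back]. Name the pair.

ʊ, ɔ

On the given features, /ʊ/ and /ɔ/ have an identical profile: [−low], [−tense], [+round], [+back]. No other two segments in the inventory coincide on all 4 features. (They do differ in [high], which is not among the given features.)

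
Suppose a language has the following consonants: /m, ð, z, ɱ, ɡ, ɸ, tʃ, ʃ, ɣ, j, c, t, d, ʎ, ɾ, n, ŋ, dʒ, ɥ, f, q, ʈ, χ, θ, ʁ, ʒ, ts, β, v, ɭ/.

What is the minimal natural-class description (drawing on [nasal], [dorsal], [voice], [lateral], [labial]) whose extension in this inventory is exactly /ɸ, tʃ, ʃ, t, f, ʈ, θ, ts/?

[-voice, -dorsal]

The class [-voice], [-dorsal] has exactly /ɸ, tʃ, ʃ, t, f, ʈ, θ, ts/ as its extension in this inventory. No smaller conjunction from the listed features achieves this: [-dorsal] alone would also admit /m, ð, z, ɱ, …/; [-voice] alone would also admit /c, q, χ/; and checking the remaining single features turns up none with this extension.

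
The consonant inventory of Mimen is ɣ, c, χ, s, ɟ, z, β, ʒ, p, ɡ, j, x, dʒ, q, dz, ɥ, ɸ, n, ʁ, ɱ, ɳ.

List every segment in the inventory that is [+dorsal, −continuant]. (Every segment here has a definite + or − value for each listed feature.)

Checking each segment against [+dorsal], [−continuant]: /c/ (voiceless palatal stop), /ɟ/ (voiced palatal stop), /ɡ/ (voiced velar stop), /q/ (voiceless uvular stop) satisfy every feature; every other segment in the inventory fails at least one.

c, ɟ, ɡ, q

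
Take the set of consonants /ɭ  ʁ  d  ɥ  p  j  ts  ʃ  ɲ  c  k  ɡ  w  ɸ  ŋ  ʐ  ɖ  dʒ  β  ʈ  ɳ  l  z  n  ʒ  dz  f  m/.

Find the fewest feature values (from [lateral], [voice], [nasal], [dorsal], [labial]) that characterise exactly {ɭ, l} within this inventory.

[+lateral]

Every target segment is [+lateral] and no other inventory member is, so one feature is enough.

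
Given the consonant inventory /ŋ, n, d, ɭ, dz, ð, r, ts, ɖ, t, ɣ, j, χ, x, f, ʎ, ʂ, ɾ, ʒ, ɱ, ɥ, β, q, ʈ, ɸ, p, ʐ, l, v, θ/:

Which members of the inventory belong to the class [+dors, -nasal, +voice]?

The [+dorsal] segments are /ŋ, ɣ, j, χ, x, ʎ, ɥ, q/.
Intersecting with [-nasal] gives /ɣ, j, χ, x, ʎ, ɥ, q/.
Among these, [+voice] leaves /ɣ, j, ʎ, ɥ/.

ɣ, j, ʎ, ɥ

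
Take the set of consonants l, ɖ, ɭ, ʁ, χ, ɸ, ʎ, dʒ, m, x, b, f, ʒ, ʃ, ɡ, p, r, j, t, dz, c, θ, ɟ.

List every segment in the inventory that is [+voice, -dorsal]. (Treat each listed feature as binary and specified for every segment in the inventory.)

l, ɖ, ɭ, dʒ, m, b, ʒ, r, dz

Checking each segment against [+voice], [-dorsal]: /l/ (alveolar lateral approximant), /ɖ/ (voiced retroflex stop), /ɭ/ (retroflex lateral approximant), /dʒ/ (voiced postalveolar affricate), /m/ (bilabial nasal), /b/ (voiced bilabial stop), among others, satisfy every feature; every other segment in the inventory fails at least one.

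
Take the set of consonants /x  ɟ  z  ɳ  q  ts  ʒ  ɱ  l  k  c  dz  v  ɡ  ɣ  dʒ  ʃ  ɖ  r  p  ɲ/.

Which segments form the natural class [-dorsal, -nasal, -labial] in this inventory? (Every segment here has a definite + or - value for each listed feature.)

z, ts, ʒ, l, dz, dʒ, ʃ, ɖ, r

The [-dorsal] segments are /z, ɳ, ts, ʒ, ɱ, l, dz, v, dʒ, ʃ, ɖ, r, p/.
Among these, [-nasal] gives /z, ts, ʒ, l, dz, v, dʒ, ʃ, ɖ, r, p/.
Then [-labial] leaves /z, ts, ʒ, l, dz, dʒ, ʃ, ɖ, r/.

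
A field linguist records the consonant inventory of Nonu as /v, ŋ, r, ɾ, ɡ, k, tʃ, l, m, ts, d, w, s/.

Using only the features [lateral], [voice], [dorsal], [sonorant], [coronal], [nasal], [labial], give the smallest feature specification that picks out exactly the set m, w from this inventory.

[+sonorant, +labial]

Every target segment is [+sonorant], [+labial]; each remaining inventory member fails at least one of these. Each conjunct is needed — [+labial] alone would also admit /v/; [+sonorant] alone would also admit /ŋ, r, ɾ, l/ — and no other single listed feature has exactly this extension, so two is the minimum.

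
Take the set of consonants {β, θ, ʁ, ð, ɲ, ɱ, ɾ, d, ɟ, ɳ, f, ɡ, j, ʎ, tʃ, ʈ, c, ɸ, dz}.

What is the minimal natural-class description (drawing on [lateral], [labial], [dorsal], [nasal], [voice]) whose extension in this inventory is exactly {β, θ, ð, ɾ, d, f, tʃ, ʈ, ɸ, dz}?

[-nasal, -dorsal]

The class [-nasal], [-dorsal] has exactly /β, θ, ð, ɾ, d, f, tʃ, ʈ, ɸ, dz/ as its extension in this inventory. No smaller conjunction from the listed features achieves this: [-dorsal] alone would also admit /ɱ, ɳ/; [-nasal] alone would also admit /ʁ, ɟ, ɡ, j, …/; and checking the remaining single features turns up none with this extension.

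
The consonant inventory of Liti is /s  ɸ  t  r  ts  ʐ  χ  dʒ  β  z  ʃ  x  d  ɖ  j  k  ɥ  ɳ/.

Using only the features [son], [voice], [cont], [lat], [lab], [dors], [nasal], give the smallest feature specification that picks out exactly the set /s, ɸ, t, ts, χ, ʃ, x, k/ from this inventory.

Every target segment is [-voice] and no other inventory member is, so one feature is enough.

[-voice]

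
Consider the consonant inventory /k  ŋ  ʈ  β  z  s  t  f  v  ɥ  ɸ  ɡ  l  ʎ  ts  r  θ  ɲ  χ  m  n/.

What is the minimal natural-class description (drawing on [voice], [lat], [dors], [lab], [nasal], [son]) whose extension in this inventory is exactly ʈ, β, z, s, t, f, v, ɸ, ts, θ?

[−son, −dors]

Every target segment is [−sonorant], [−dorsal]; each remaining inventory member fails at least one of these. Each conjunct is needed — [−dorsal] alone would also admit /l, r, m, n/; [−sonorant] alone would also admit /k, ɡ, χ/ — and no other single listed feature has exactly this extension, so two is the minimum.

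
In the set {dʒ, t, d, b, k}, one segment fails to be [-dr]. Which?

dʒ

Every segment except /dʒ/ is [-delayed release]. /dʒ/ (voiced postalveolar affricate) is [+delayed release], so it is the exception.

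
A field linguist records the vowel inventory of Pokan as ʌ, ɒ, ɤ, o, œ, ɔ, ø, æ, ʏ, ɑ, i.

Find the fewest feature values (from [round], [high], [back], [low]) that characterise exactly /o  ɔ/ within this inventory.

Every target segment is [-low], [+back], [+round]; each remaining inventory member fails at least one of these. Each conjunct is needed — [+back, +round] alone would also admit /ɒ/; [-low, +round] alone would also admit /œ, ø, ʏ/; [-low, +back] alone would also admit /ʌ, ɤ/ — and no other combination of two listed features has exactly this extension, so three is the minimum.

[-low, +back, +round]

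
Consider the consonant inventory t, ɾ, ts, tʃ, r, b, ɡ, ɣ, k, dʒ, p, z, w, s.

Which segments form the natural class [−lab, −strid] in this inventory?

Checking each segment against [−labial], [−strident]: /t/ (voiceless alveolar stop), /ɾ/ (alveolar tap), /r/ (alveolar trill), /ɡ/ (voiced velar stop), /ɣ/ (voiced velar fricative), /k/ (voiceless velar stop) satisfy every feature; every other segment in the inventory fails at least one.

t, ɾ, r, ɡ, ɣ, k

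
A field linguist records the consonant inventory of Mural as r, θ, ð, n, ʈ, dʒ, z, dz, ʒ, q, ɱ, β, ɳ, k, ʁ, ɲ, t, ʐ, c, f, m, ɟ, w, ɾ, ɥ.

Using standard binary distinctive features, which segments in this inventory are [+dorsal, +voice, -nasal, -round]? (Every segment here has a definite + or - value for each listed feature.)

ʁ, ɟ

Eliminate segments failing any feature: /r, θ, ð, n, ʈ, dʒ, z, dz, ʒ, ɱ, β, ɳ, t, ʐ, f, m, ɾ/ are [-dorsal]; /q, k, c/ are [-voice]; /ɲ/ is [+nasal]; /w, ɥ/ are [+round]. The remaining /ʁ, ɟ/ satisfy [+dorsal], [+voice], [-nasal], [-round].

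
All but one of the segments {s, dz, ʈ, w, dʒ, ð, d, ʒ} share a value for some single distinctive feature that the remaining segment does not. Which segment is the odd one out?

The remaining segments after removing /w/ share [+coronal]; /w/ (labial-velar glide) is [-coronal]. For every other candidate removal, the leftover set fails to share any single feature value that the removed segment lacks.

w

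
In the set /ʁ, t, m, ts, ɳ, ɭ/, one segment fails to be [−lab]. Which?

m

Every segment except /m/ is [−labial]. /m/ (bilabial nasal) is [+labial], so it is the exception.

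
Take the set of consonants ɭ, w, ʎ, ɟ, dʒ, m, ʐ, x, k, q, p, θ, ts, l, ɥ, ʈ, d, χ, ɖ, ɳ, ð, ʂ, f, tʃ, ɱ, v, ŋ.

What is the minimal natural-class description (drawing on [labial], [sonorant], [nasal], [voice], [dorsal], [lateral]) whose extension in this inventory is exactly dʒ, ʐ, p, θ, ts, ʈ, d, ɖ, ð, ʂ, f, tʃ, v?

Every target segment is [−sonorant], [−dorsal]; each remaining inventory member fails at least one of these. Each conjunct is needed — [−dorsal] alone would also admit /ɭ, m, l, ɳ, …/; [−sonorant] alone would also admit /ɟ, x, k, q, …/ — and no other single listed feature has exactly this extension, so two is the minimum.

[−sonorant, −dorsal]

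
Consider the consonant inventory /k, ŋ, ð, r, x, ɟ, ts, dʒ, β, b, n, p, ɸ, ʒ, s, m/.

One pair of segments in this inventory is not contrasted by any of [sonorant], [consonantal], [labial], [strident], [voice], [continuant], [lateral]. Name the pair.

ŋ, n

On the given features, /ŋ/ and /n/ have an identical profile: [+sonorant], [+consonantal], [−labial], [−strident], [+voice], [−continuant], [−lateral]. No other two segments in the inventory coincide on all 7 features. (They do differ in [coronal] and [dorsal], which are not among the given features.)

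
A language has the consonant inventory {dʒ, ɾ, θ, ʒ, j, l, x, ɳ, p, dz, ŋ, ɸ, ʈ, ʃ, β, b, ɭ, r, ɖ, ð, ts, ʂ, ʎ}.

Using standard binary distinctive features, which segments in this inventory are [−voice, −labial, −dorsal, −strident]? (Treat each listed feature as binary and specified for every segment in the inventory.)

Eliminate segments failing any feature: /dʒ, ɾ, ʒ, j, l, ɳ, dz, ŋ, β, b, ɭ, r, ɖ, ð, ʎ/ are [+voice]; /x/ is [+dorsal]; /p, ɸ/ are [+labial]; /ʃ, ts, ʂ/ are [+strident]. The remaining /θ, ʈ/ satisfy [−voice], [−labial], [−dorsal], [−strident].

θ, ʈ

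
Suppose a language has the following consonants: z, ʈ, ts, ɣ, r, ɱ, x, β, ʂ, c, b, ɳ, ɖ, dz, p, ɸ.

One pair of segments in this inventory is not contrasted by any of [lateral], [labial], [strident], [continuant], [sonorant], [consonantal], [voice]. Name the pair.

ʈ, c

Both /ʈ/ and /c/ are [-lateral], [-labial], [-strident], [-continuant], [-sonorant], [+consonantal], [-voice]. Since the list omits [dorsal] — which does distinguish the voiceless retroflex stop from the voiceless palatal stop — this pair collapses; all other pairs remain distinct.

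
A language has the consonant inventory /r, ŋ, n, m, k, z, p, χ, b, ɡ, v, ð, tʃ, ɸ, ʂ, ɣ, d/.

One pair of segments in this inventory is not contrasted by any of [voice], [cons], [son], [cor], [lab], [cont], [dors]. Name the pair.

On the given features, /ð/ and /z/ have an identical profile: [+voice], [+consonantal], [-sonorant], [+coronal], [-labial], [+continuant], [-dorsal]. No other two segments in the inventory coincide on all 7 features. (They do differ in [strident] and [distributed], which are not among the given features.)

ð, z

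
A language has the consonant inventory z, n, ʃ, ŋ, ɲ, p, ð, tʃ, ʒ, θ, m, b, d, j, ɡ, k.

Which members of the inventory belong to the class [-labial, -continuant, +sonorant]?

n, ŋ, ɲ

Eliminate segments failing any feature: /z, ʃ, ð, ʒ, θ, j/ are [+continuant]; /p, m, b/ are [+labial]; /tʃ, d, ɡ, k/ are [-sonorant]. The remaining /n, ŋ, ɲ/ satisfy [-labial], [-continuant], [+sonorant].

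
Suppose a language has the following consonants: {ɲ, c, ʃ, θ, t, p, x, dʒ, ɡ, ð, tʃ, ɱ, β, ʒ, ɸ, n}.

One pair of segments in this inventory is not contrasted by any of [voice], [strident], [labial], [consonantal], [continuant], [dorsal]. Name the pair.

ɲ, ɡ

Both /ɲ/ and /ɡ/ are [+voice], [−strident], [−labial], [+consonantal], [−continuant], [+dorsal]. Since the list omits [sonorant], [nasal] and [back] — which do distinguish the palatal nasal from the voiced velar stop — this pair collapses; all other pairs remain distinct.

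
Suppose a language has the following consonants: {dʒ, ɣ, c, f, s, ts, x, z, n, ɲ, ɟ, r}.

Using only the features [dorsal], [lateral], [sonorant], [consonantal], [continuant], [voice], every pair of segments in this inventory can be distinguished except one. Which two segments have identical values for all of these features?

s, f

On the given features, /s/ and /f/ have an identical profile: [−dorsal], [−lateral], [−sonorant], [+consonantal], [+continuant], [−voice]. No other two segments in the inventory coincide on all 6 features. (They do differ in [labial] and [coronal], which are not among the given features.)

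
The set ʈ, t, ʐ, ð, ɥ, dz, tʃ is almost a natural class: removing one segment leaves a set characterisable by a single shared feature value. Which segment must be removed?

ɥ

/ð, ʐ, t, tʃ, ʈ, dz/ are all [−labial], but /ɥ/ (labial-palatal glide) is [+labial]. No other single segment can be removed to leave a set sharing one feature value that the removed segment lacks, so /ɥ/ is the odd one out.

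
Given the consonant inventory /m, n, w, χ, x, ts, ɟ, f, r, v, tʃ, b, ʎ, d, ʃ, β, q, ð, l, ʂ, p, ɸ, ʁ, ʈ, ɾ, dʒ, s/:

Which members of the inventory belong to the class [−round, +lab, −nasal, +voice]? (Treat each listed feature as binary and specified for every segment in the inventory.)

v, b, β

Checking each segment against [−round], [+labial], [−nasal], [+voice]: /v/ (voiced labiodental fricative), /b/ (voiced bilabial stop), /β/ (voiced bilabial fricative) satisfy every feature; every other segment in the inventory fails at least one.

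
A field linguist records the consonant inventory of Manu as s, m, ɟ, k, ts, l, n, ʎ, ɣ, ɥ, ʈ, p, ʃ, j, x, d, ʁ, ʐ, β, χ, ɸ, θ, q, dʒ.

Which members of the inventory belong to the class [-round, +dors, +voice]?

ɟ, ʎ, ɣ, j, ʁ

Checking each segment against [-round], [+dorsal], [+voice]: /ɟ/ (voiced palatal stop), /ʎ/ (palatal lateral approximant), /ɣ/ (voiced velar fricative), /j/ (palatal glide), /ʁ/ (voiced uvular fricative) satisfy every feature; every other segment in the inventory fails at least one.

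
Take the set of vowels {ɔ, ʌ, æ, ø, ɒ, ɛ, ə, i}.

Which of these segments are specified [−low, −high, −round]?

Checking each segment against [−low], [−high], [−round]: /ʌ/ (mid back unrounded lax vowel), /ɛ/ (mid front unrounded lax vowel), /ə/ (mid central vowel (schwa)) satisfy every feature; every other segment in the inventory fails at least one.

ʌ, ɛ, ə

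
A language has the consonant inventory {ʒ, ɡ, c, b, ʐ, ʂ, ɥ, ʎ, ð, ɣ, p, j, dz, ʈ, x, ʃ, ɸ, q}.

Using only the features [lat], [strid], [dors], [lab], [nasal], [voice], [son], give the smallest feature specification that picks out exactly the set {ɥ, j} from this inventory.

/ɥ, j/ are all [+sonorant], [-lateral], and no other segment in the inventory matches both values. Dropping any one of them over-generates: [-lateral] alone would also admit /ʒ, ɡ, c, b, …/; [+sonorant] alone would also admit /ʎ/. No other single listed feature picks out exactly this set either, so fewer than two features will not do.

[+son, -lat]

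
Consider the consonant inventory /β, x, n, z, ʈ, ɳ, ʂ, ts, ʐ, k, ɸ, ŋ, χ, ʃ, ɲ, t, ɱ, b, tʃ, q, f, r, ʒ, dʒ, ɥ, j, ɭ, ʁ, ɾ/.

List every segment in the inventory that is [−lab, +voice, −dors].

n, z, ɳ, ʐ, r, ʒ, dʒ, ɭ, ɾ

Eliminate segments failing any feature: /β, ɸ, ɱ, b, f, ɥ/ are [+labial]; /x, ʈ, ʂ, ts, k, χ, ʃ, t, tʃ, q/ are [−voice]; /ŋ, ɲ, j, ʁ/ are [+dorsal]. The remaining /n, z, ɳ, ʐ, r, ʒ, dʒ, ɭ, ɾ/ satisfy [−labial], [+voice], [−dorsal].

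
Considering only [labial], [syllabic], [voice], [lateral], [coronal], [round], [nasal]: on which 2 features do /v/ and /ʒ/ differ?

[labial], [coronal]

/v/ (voiced labiodental fricative) and /ʒ/ (voiced postalveolar fricative) agree on [-syllabic], [+voice], [-lateral], [-round], [-nasal]. They differ on [labial] (/v/ [+], /ʒ/ [-]), [coronal] (/v/ [-], /ʒ/ [+]).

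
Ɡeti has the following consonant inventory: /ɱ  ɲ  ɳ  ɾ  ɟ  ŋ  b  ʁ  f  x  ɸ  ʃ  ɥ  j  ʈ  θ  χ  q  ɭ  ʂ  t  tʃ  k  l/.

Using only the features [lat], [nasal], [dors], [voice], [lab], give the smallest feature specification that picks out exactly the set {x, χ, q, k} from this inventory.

/x, χ, q, k/ are all [−voice], [+dorsal], and no other segment in the inventory matches both values. Dropping any one of them over-generates: [+dorsal] alone would also admit /ɲ, ɟ, ŋ, ʁ, …/; [−voice] alone would also admit /f, ɸ, ʃ, ʈ, …/. No other single listed feature picks out exactly this set either, so fewer than two features will not do.

[−voice, +dors]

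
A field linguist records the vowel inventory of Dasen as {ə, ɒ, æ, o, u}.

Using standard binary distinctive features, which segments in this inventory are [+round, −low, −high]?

o

Eliminate segments failing any feature: /ə, æ/ are [−round]; /ɒ/ is [+low]; /u/ is [+high]. The remaining /o/ satisfy [+round], [−low], [−high].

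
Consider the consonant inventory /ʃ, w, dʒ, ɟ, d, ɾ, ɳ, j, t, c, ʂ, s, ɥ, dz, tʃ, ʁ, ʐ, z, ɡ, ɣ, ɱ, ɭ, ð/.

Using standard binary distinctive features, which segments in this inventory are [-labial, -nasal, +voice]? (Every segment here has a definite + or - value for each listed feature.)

dʒ, ɟ, d, ɾ, j, dz, ʁ, ʐ, z, ɡ, ɣ, ɭ, ð

First, the [-labial] segments are /ʃ, dʒ, ɟ, d, ɾ, ɳ, j, t, c, ʂ, s, dz, tʃ, ʁ, ʐ, z, ɡ, ɣ, ɭ, ð/.
Among these, [-nasal] gives /ʃ, dʒ, ɟ, d, ɾ, j, t, c, ʂ, s, dz, tʃ, ʁ, ʐ, z, ɡ, ɣ, ɭ, ð/.
Of those, [+voice] leaves /dʒ, ɟ, d, ɾ, j, dz, ʁ, ʐ, z, ɡ, ɣ, ɭ, ð/.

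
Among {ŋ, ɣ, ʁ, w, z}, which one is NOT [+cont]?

/ʁ, z, ɣ, w/ are all [+continuant]; /ŋ/ (velar nasal) is [-continuant].

ŋ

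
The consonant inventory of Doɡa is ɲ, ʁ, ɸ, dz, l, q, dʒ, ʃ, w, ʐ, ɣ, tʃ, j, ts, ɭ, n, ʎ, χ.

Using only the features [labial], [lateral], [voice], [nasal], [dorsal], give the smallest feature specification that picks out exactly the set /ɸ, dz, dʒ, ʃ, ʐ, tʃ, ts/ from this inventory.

[−nasal, −lateral, −dorsal]

Every target segment is [−nasal], [−lateral], [−dorsal]; each remaining inventory member fails at least one of these. Each conjunct is needed — [−lateral, −dorsal] alone would also admit /n/; [−nasal, −dorsal] alone would also admit /l, ɭ/; [−nasal, −lateral] alone would also admit /ʁ, q, w, ɣ, …/ — and no other combination of two listed features has exactly this extension, so three is the minimum.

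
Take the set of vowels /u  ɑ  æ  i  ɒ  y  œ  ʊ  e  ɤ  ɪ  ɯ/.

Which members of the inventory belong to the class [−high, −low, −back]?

Checking each segment against [−high], [−low], [−back]: /œ/ (mid front rounded lax vowel), /e/ (mid front unrounded tense vowel) satisfy every feature; every other segment in the inventory fails at least one.

œ, e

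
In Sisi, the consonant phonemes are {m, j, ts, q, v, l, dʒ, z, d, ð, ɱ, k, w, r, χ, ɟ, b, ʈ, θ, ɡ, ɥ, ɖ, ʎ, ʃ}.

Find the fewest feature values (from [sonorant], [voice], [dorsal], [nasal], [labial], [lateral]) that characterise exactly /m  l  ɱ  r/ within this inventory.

The class [+sonorant], [-dorsal] has exactly /m, l, ɱ, r/ as its extension in this inventory. No smaller conjunction from the listed features achieves this: [-dorsal] alone would also admit /ts, v, dʒ, z, …/; [+sonorant] alone would also admit /j, w, ɥ, ʎ/; and checking the remaining single features turns up none with this extension.

[+sonorant, -dorsal]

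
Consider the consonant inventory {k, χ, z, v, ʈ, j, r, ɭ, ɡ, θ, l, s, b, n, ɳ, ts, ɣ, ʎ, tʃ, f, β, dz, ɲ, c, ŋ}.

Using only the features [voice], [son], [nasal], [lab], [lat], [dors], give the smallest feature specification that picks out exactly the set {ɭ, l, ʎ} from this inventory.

Every target segment is [+lateral] and no other inventory member is, so one feature is enough.

[+lat]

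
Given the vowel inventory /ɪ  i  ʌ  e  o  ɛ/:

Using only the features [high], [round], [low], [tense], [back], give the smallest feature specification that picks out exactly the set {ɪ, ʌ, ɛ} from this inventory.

[−tense]

Every target segment is [−tense] and no other inventory member is, so one feature is enough.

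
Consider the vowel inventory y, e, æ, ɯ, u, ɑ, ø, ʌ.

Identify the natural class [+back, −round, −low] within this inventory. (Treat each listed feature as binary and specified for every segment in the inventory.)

ɯ, ʌ

Eliminate segments failing any feature: /y, e, æ, ø/ are [−back]; /u/ is [+round]; /ɑ/ is [+low]. The remaining /ɯ, ʌ/ satisfy [+back], [−round], [−low].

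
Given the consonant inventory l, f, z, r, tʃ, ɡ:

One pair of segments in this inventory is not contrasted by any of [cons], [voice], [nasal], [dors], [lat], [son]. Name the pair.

tʃ, f

On the given features, /tʃ/ and /f/ have an identical profile: [+consonantal], [-voice], [-nasal], [-dorsal], [-lateral], [-sonorant]. No other two segments in the inventory coincide on all 6 features. (They do differ in [continuant], [labial] and [coronal], which are not among the given features.)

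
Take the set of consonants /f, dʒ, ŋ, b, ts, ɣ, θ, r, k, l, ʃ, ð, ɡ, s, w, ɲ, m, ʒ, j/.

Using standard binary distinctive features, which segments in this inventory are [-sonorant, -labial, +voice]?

The [-sonorant] segments are /f, dʒ, b, ts, ɣ, θ, k, ʃ, ð, ɡ, s, ʒ/.
Within that set, [-labial] gives /dʒ, ts, ɣ, θ, k, ʃ, ð, ɡ, s, ʒ/.
Of those, [+voice] leaves /dʒ, ɣ, ð, ɡ, ʒ/.

dʒ, ɣ, ð, ɡ, ʒ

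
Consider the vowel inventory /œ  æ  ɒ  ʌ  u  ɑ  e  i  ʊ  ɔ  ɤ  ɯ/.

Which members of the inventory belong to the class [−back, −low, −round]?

Checking each segment against [−back], [−low], [−round]: /e/ (mid front unrounded tense vowel), /i/ (high front unrounded tense vowel) satisfy every feature; every other segment in the inventory fails at least one.

e, i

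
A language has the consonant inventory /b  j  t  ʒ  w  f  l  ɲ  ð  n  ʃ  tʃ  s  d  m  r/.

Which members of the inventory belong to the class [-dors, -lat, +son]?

n, m, r

Eliminate segments failing any feature: /b, t, ʒ, f, ð, ʃ, tʃ, s, d/ are [-sonorant]; /j, w, ɲ/ are [+dorsal]; /l/ is [+lateral]. The remaining /n, m, r/ satisfy [-dorsal], [-lateral], [+sonorant].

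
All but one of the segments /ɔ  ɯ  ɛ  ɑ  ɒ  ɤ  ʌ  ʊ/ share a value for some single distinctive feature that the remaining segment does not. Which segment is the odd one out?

ɛ

/ɯ, ɤ, ɑ, ɒ, ɔ, ʌ, ʊ/ are all [+back], but /ɛ/ (mid front unrounded lax vowel) is [−back]. No other single segment can be removed to leave a set sharing one feature value that the removed segment lacks, so /ɛ/ is the odd one out.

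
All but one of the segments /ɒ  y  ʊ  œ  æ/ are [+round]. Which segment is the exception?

æ

/æ/ is the low front unrounded vowel, which is [−round]; the rest — /y, ʊ, œ, ɒ/ — are [+round].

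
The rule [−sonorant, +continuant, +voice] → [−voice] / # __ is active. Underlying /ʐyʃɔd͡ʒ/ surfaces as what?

/ʐ/ satisfies [−sonorant, +continuant, +voice] and sits in # __. The [−voice] counterpart of the voiced retroflex fricative is /ʂ/. Other segments in /ʐyʃɔd͡ʒ/ either fail the structural description or are not in the environment, so the surface form is [ʂyʃɔd͡ʒ].

[ʂyʃɔd͡ʒ]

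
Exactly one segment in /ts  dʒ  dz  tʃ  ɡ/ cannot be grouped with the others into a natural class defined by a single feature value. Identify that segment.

ɡ

The remaining segments after removing /ɡ/ share [+delayed release]; /ɡ/ (voiced velar stop) is [−delayed release]. For every other candidate removal, the leftover set fails to share any single feature value that the removed segment lacks.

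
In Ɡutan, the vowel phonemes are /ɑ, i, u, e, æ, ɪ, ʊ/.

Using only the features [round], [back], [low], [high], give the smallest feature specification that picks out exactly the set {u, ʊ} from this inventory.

[+round]

/u, ʊ/ are exactly the [+round] segments in the inventory, so a single feature suffices.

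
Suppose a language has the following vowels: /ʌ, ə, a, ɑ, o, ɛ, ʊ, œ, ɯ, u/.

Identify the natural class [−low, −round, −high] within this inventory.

ʌ, ə, ɛ

Among the inventory, the [−low] segments are /ʌ, ə, o, ɛ, ʊ, œ, ɯ, u/.
Intersecting with [−round] gives /ʌ, ə, ɛ, ɯ/.
Then [−high] leaves /ʌ, ə, ɛ/.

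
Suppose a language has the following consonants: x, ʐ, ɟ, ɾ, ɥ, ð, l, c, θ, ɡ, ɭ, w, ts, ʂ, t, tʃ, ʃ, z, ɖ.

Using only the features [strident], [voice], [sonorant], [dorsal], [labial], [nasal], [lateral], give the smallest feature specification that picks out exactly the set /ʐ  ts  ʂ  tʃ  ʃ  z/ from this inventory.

The target set is precisely the extension of [+strident] in this inventory.

[+strident]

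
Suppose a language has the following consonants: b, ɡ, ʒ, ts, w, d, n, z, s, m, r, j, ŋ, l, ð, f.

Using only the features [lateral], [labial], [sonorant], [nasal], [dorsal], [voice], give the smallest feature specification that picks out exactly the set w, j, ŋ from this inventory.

[+sonorant, +dorsal]

/w, j, ŋ/ are all [+sonorant], [+dorsal], and no other segment in the inventory matches both values. Dropping any one of them over-generates: [+dorsal] alone would also admit /ɡ/; [+sonorant] alone would also admit /n, m, r, l/. No other single listed feature picks out exactly this set either, so fewer than two features will not do.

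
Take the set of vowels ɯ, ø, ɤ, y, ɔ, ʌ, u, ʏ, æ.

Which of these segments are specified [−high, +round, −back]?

ø

Among the inventory, the [−high] segments are /ø, ɤ, ɔ, ʌ, æ/.
Then [+round] gives /ø, ɔ/.
Within that set, [−back] leaves /ø/.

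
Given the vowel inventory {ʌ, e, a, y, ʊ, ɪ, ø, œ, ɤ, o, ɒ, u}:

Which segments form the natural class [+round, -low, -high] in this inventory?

ø, œ, o

Eliminate segments failing any feature: /ʌ, e, a, ɪ, ɤ/ are [-round]; /y, ʊ, u/ are [+high]; /ɒ/ is [+low]. The remaining /ø, œ, o/ satisfy [+round], [-low], [-high].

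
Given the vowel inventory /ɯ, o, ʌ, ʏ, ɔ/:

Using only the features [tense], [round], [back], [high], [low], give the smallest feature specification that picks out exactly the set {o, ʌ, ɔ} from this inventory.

[−high]

The target set is precisely the extension of [−high] in this inventory.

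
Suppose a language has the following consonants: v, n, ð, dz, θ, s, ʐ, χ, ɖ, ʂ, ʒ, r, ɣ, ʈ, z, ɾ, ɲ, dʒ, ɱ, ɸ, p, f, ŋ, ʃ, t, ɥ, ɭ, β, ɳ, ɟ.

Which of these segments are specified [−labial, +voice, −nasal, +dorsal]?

The [−labial] segments are /n, ð, dz, θ, s, ʐ, χ, ɖ, ʂ, ʒ, r, ɣ, ʈ, z, ɾ, ɲ, dʒ, ŋ, ʃ, t, ɭ, ɳ, ɟ/.
Among these, [+voice] gives /n, ð, dz, ʐ, ɖ, ʒ, r, ɣ, z, ɾ, ɲ, dʒ, ŋ, ɭ, ɳ, ɟ/.
Then [−nasal] gives /ð, dz, ʐ, ɖ, ʒ, r, ɣ, z, ɾ, dʒ, ɭ, ɟ/.
Within that set, [+dorsal] leaves /ɣ, ɟ/.

ɣ, ɟ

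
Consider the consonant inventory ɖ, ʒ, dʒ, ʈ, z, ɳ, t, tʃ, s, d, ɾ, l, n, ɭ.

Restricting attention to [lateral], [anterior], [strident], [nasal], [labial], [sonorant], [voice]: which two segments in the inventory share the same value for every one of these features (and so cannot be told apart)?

/dʒ/ (voiced postalveolar affricate) and /ʒ/ (voiced postalveolar fricative) are both [−lateral], [−anterior], [+strident], [−nasal], [−labial], [−sonorant], [+voice], so none of the listed features separates them. (They do differ in [continuant], which is not among the given features.) Every other pair in the inventory differs on at least one listed feature.

dʒ, ʒ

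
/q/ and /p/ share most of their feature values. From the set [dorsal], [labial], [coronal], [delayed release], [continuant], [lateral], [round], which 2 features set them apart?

The two segments share [−coronal], [−delayed release], [−continuant], [−lateral], [−round]. The only features from the list on which they differ: /q/ is [−labial] while /p/ is [+labial]; /q/ is [+dorsal] while /p/ is [−dorsal].

[labial], [dorsal]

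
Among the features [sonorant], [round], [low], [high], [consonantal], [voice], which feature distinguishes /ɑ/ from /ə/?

[low]

/ɑ/ (low back unrounded vowel) and /ə/ (mid central vowel (schwa)) agree on [+sonorant], [−round], [−high], [−consonantal], [+voice]. They differ on [low] (/ɑ/ [+], /ə/ [−]).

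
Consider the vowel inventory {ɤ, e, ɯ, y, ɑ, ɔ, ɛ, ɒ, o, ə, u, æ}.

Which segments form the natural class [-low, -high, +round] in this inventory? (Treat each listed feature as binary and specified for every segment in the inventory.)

ɔ, o

Checking each segment against [-low], [-high], [+round]: /ɔ/ (mid back rounded lax vowel), /o/ (mid back rounded tense vowel) satisfy every feature; every other segment in the inventory fails at least one.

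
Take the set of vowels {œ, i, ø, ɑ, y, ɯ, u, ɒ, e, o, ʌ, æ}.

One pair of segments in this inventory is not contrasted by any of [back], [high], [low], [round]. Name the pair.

Both /œ/ and /ø/ are [−back], [−high], [−low], [+round]. Since the list omits [tense] — which does distinguish the mid front rounded lax vowel from the mid front rounded tense vowel — this pair collapses; all other pairs remain distinct.

œ, ø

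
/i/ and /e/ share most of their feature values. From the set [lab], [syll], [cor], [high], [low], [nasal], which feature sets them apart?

The two segments share [−labial], [+syllabic], [−coronal], [−low], [−nasal]. The only feature from the list on which they differ: /i/ is [+high] while /e/ is [−high].

[high]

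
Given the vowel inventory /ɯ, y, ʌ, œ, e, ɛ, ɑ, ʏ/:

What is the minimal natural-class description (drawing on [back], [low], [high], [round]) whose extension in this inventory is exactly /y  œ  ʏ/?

Every target segment is [+round] and no other inventory member is, so one feature is enough.

[+round]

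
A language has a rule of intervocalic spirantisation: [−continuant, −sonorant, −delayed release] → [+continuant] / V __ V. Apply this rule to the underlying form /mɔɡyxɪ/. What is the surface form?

[mɔɣyxɪ]

The only segment in the rule's environment that also matches [−continuant, −sonorant, −delayed release] is /ɡ/. Applying [+continuant] turns the voiced velar stop into /ɣ/ (voiced velar fricative), giving [mɔɣyxɪ].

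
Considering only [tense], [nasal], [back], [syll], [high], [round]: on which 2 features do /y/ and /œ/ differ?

/y/ (high front rounded tense vowel) and /œ/ (mid front rounded lax vowel) agree on [−nasal], [−back], [+syllabic], [+round]. They differ on [high] (/y/ [+], /œ/ [−]), [tense] (/y/ [+], /œ/ [−]).

[high], [tense]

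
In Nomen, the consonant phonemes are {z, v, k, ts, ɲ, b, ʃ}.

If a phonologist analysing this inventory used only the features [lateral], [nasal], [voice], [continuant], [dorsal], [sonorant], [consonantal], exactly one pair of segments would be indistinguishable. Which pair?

z, v

On the given features, /z/ and /v/ have an identical profile: [−lateral], [−nasal], [+voice], [+continuant], [−dorsal], [−sonorant], [+consonantal]. No other two segments in the inventory coincide on all 7 features. (They do differ in [labial] and [coronal], which are not among the given features.)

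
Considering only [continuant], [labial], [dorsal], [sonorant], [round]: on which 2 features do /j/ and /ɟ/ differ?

[sonorant], [continuant]

/j/ (palatal glide) and /ɟ/ (voiced palatal stop) agree on [-labial], [+dorsal], [-round]. They differ on [sonorant] (/j/ [+], /ɟ/ [-]), [continuant] (/j/ [+], /ɟ/ [-]).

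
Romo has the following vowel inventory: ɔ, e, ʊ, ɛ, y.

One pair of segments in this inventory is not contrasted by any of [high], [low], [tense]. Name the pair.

On the given features, /ɔ/ and /ɛ/ have an identical profile: [−high], [−low], [−tense]. No other two segments in the inventory coincide on all 3 features. (They do differ in [labial], [round] and [back], which are not among the given features.)

ɔ, ɛ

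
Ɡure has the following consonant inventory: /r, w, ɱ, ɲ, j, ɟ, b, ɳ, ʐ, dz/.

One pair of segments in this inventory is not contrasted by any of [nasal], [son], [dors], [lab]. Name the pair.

dz, ʐ

Both /dz/ and /ʐ/ are [−nasal], [−sonorant], [−dorsal], [−labial]. Since the list omits [continuant] and [anterior] — which do distinguish the voiced alveolar affricate from the voiced retroflex fricative — this pair collapses; all other pairs remain distinct.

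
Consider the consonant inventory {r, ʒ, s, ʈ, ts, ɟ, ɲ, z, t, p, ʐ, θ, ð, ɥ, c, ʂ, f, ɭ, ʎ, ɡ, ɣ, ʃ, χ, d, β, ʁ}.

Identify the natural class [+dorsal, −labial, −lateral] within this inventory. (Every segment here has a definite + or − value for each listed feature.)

ɟ, ɲ, c, ɡ, ɣ, χ, ʁ

Eliminate segments failing any feature: /r, ʒ, s, ʈ, ts, z, t, p, ʐ, θ, ð, ʂ, f, ɭ, ʃ, d, β/ are [−dorsal]; /ɥ/ is [+labial]; /ʎ/ is [+lateral]. The remaining /ɟ, ɲ, c, ɡ, ɣ, χ, ʁ/ satisfy [+dorsal], [−labial], [−lateral].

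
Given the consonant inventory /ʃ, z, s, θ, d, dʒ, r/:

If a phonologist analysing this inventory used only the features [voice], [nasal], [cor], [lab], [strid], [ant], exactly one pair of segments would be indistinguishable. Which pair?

d, r

On the given features, /d/ and /r/ have an identical profile: [+voice], [−nasal], [+coronal], [−labial], [−strident], [+anterior]. No other two segments in the inventory coincide on all 6 features. (They do differ in [sonorant] and [continuant], which are not among the given features.)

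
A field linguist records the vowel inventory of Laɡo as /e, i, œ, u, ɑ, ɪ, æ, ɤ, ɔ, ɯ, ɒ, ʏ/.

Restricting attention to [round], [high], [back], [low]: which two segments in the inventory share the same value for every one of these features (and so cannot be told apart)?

i, ɪ

Both /i/ and /ɪ/ are [-round], [+high], [-back], [-low]. Since the list omits [tense] — which does distinguish the high front unrounded tense vowel from the high front unrounded lax vowel — this pair collapses; all other pairs remain distinct.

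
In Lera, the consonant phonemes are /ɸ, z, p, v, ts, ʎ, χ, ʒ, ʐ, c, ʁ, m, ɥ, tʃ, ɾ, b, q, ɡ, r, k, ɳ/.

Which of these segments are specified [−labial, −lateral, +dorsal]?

The [−labial] segments are /z, ts, ʎ, χ, ʒ, ʐ, c, ʁ, tʃ, ɾ, q, ɡ, r, k, ɳ/.
Among these, [−lateral] gives /z, ts, χ, ʒ, ʐ, c, ʁ, tʃ, ɾ, q, ɡ, r, k, ɳ/.
Intersecting with [+dorsal] leaves /χ, c, ʁ, q, ɡ, k/.

χ, c, ʁ, q, ɡ, k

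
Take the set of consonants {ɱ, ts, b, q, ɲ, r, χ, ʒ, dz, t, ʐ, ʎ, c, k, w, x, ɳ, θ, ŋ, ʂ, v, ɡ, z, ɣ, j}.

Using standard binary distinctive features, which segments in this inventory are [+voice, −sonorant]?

Eliminate segments failing any feature: /ɱ, ɲ, r, ʎ, w, ɳ, ŋ, j/ are [+sonorant]; /ts, q, χ, t, c, k, x, θ, ʂ/ are [−voice]. The remaining /b, ʒ, dz, ʐ, v, ɡ, z, ɣ/ satisfy [+voice], [−sonorant].

b, ʒ, dz, ʐ, v, ɡ, z, ɣ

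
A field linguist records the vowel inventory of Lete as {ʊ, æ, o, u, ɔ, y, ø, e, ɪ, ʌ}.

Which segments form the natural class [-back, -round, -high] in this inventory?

Checking each segment against [-back], [-round], [-high]: /æ/ (low front unrounded vowel), /e/ (mid front unrounded tense vowel) satisfy every feature; every other segment in the inventory fails at least one.

æ, e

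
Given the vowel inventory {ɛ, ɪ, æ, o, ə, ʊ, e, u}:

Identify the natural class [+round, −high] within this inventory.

o

Eliminate segments failing any feature: /ɛ, ɪ, æ, ə, e/ are [−round]; /ʊ, u/ are [+high]. The remaining /o/ satisfy [+round], [−high].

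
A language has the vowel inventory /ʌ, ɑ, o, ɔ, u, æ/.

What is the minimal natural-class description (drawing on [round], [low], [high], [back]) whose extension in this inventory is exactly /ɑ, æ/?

The target set is precisely the extension of [+low] in this inventory.

[+low]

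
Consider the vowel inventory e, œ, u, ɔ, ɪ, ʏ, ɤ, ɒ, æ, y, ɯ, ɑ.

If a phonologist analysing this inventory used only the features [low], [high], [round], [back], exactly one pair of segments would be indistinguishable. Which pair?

/y/ (high front rounded tense vowel) and /ʏ/ (high front rounded lax vowel) are both [-low], [+high], [+round], [-back], so none of the listed features separates them. (They do differ in [tense], which is not among the given features.) Every other pair in the inventory differs on at least one listed feature.

y, ʏ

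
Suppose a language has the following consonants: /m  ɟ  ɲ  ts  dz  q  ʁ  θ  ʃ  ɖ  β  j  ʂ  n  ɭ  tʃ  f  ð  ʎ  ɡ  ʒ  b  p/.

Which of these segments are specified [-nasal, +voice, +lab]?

Eliminate segments failing any feature: /m, ɲ, n/ are [+nasal]; /ɟ, dz, ʁ, ɖ, j, ɭ, ð, ʎ, ɡ, ʒ/ are [-labial]; /ts, q, θ, ʃ, ʂ, tʃ, f, p/ are [-voice]. The remaining /β, b/ satisfy [-nasal], [+voice], [+labial].

β, b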